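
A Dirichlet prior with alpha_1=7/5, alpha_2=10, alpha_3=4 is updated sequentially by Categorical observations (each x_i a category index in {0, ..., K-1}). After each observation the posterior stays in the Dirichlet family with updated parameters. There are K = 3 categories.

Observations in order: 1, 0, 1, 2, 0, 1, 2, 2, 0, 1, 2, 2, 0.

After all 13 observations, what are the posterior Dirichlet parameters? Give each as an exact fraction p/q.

alpha_1=27/5, alpha_2=14, alpha_3=9

obs 1: x=1 → posterior Dirichlet(7/5, 11, 4)
obs 2: x=0 → posterior Dirichlet(12/5, 11, 4)
obs 3: x=1 → posterior Dirichlet(12/5, 12, 4)
obs 4: x=2 → posterior Dirichlet(12/5, 12, 5)
obs 5: x=0 → posterior Dirichlet(17/5, 12, 5)
obs 6: x=1 → posterior Dirichlet(17/5, 13, 5)
obs 7: x=2 → posterior Dirichlet(17/5, 13, 6)
obs 8: x=2 → posterior Dirichlet(17/5, 13, 7)
obs 9: x=0 → posterior Dirichlet(22/5, 13, 7)
obs 10: x=1 → posterior Dirichlet(22/5, 14, 7)
obs 11: x=2 → posterior Dirichlet(22/5, 14, 8)
obs 12: x=2 → posterior Dirichlet(22/5, 14, 9)
obs 13: x=0 → posterior Dirichlet(27/5, 14, 9)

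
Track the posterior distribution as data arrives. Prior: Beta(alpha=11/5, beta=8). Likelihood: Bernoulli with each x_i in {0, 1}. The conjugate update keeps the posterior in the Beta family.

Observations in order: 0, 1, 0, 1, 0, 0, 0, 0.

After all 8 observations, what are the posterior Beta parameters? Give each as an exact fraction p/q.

alpha=21/5, beta=14

obs 1: x=0 → posterior Beta(11/5, 9)
obs 2: x=1 → posterior Beta(16/5, 9)
obs 3: x=0 → posterior Beta(16/5, 10)
obs 4: x=1 → posterior Beta(21/5, 10)
obs 5: x=0 → posterior Beta(21/5, 11)
obs 6: x=0 → posterior Beta(21/5, 12)
obs 7: x=0 → posterior Beta(21/5, 13)
obs 8: x=0 → posterior Beta(21/5, 14)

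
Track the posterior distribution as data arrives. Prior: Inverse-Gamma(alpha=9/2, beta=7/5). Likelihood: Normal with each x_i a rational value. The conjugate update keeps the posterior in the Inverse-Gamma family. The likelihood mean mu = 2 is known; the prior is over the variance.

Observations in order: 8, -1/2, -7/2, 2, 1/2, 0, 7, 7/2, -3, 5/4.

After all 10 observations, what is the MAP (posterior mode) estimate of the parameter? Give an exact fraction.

3583/560

obs 1: x=8 → posterior Inverse-Gamma(5, 97/5)
obs 2: x=-1/2 → posterior Inverse-Gamma(11/2, 901/40)
obs 3: x=-7/2 → posterior Inverse-Gamma(6, 753/20)
obs 4: x=2 → posterior Inverse-Gamma(13/2, 753/20)
obs 5: x=1/2 → posterior Inverse-Gamma(7, 1551/40)
obs 6: x=0 → posterior Inverse-Gamma(15/2, 1631/40)
obs 7: x=7 → posterior Inverse-Gamma(8, 2131/40)
obs 8: x=7/2 → posterior Inverse-Gamma(17/2, 272/5)
obs 9: x=-3 → posterior Inverse-Gamma(9, 669/10)
obs 10: x=5/4 → posterior Inverse-Gamma(19/2, 10749/160)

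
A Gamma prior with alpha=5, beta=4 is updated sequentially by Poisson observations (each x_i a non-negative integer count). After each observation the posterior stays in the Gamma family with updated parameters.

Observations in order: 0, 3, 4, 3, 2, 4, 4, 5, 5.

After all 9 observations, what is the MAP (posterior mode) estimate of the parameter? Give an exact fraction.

34/13

obs 1: x=0 → posterior Gamma(5, 5)
obs 2: x=3 → posterior Gamma(8, 6)
obs 3: x=4 → posterior Gamma(12, 7)
obs 4: x=3 → posterior Gamma(15, 8)
obs 5: x=2 → posterior Gamma(17, 9)
obs 6: x=4 → posterior Gamma(21, 10)
obs 7: x=4 → posterior Gamma(25, 11)
obs 8: x=5 → posterior Gamma(30, 12)
obs 9: x=5 → posterior Gamma(35, 13)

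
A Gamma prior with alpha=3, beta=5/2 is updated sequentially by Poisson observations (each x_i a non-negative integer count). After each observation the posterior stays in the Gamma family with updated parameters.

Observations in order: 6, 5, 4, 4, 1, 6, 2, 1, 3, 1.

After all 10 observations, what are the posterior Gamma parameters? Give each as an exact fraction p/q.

alpha=36, beta=25/2

obs 1: x=6 → posterior Gamma(9, 7/2)
obs 2: x=5 → posterior Gamma(14, 9/2)
obs 3: x=4 → posterior Gamma(18, 11/2)
obs 4: x=4 → posterior Gamma(22, 13/2)
obs 5: x=1 → posterior Gamma(23, 15/2)
obs 6: x=6 → posterior Gamma(29, 17/2)
obs 7: x=2 → posterior Gamma(31, 19/2)
obs 8: x=1 → posterior Gamma(32, 21/2)
obs 9: x=3 → posterior Gamma(35, 23/2)
obs 10: x=1 → posterior Gamma(36, 25/2)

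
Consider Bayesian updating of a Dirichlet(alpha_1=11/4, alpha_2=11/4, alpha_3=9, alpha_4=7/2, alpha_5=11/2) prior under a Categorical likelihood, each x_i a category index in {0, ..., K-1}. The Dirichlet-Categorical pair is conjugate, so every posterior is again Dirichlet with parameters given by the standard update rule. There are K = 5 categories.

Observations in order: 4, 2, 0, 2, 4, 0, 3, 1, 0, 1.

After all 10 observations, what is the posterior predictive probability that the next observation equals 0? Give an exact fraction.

obs 1: x=4 → posterior Dirichlet(11/4, 11/4, 9, 7/2, 13/2)
obs 2: x=2 → posterior Dirichlet(11/4, 11/4, 10, 7/2, 13/2)
obs 3: x=0 → posterior Dirichlet(15/4, 11/4, 10, 7/2, 13/2)
obs 4: x=2 → posterior Dirichlet(15/4, 11/4, 11, 7/2, 13/2)
obs 5: x=4 → posterior Dirichlet(15/4, 11/4, 11, 7/2, 15/2)
obs 6: x=0 → posterior Dirichlet(19/4, 11/4, 11, 7/2, 15/2)
obs 7: x=3 → posterior Dirichlet(19/4, 11/4, 11, 9/2, 15/2)
obs 8: x=1 → posterior Dirichlet(19/4, 15/4, 11, 9/2, 15/2)
obs 9: x=0 → posterior Dirichlet(23/4, 15/4, 11, 9/2, 15/2)
obs 10: x=1 → posterior Dirichlet(23/4, 19/4, 11, 9/2, 15/2)

23/134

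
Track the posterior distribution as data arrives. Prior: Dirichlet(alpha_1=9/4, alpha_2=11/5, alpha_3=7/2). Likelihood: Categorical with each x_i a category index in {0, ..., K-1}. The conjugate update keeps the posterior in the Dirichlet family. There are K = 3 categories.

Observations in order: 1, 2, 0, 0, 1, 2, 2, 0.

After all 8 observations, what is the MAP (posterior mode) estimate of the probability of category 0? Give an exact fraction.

obs 1: x=1 → posterior Dirichlet(9/4, 16/5, 7/2)
obs 2: x=2 → posterior Dirichlet(9/4, 16/5, 9/2)
obs 3: x=0 → posterior Dirichlet(13/4, 16/5, 9/2)
obs 4: x=0 → posterior Dirichlet(17/4, 16/5, 9/2)
obs 5: x=1 → posterior Dirichlet(17/4, 21/5, 9/2)
obs 6: x=2 → posterior Dirichlet(17/4, 21/5, 11/2)
obs 7: x=2 → posterior Dirichlet(17/4, 21/5, 13/2)
obs 8: x=0 → posterior Dirichlet(21/4, 21/5, 13/2)

85/259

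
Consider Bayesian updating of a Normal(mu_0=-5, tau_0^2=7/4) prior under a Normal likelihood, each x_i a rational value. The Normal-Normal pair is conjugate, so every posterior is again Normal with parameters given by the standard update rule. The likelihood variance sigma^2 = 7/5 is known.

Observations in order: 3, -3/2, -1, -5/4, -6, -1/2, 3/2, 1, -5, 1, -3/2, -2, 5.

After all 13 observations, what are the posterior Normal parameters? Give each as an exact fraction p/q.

obs 1: x=3 → posterior Normal(-5/9, 7/9)
obs 2: x=-3/2 → posterior Normal(-25/28, 1/2)
obs 3: x=-1 → posterior Normal(-35/38, 7/19)
obs 4: x=-5/4 → posterior Normal(-95/96, 7/24)
obs 5: x=-6 → posterior Normal(-215/116, 7/29)
obs 6: x=-1/2 → posterior Normal(-225/136, 7/34)
obs 7: x=3/2 → posterior Normal(-5/4, 7/39)
obs 8: x=1 → posterior Normal(-175/176, 7/44)
obs 9: x=-5 → posterior Normal(-275/196, 1/7)
obs 10: x=1 → posterior Normal(-85/72, 7/54)
obs 11: x=-3/2 → posterior Normal(-285/236, 7/59)
obs 12: x=-2 → posterior Normal(-325/256, 7/64)
obs 13: x=5 → posterior Normal(-75/92, 7/69)

mu_0=-75/92, tau_0^2=7/69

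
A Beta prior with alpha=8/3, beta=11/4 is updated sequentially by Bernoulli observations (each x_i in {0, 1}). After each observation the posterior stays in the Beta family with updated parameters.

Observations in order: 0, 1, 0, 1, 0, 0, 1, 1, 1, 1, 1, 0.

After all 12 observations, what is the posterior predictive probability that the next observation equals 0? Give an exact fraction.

obs 1: x=0 → posterior Beta(8/3, 15/4)
obs 2: x=1 → posterior Beta(11/3, 15/4)
obs 3: x=0 → posterior Beta(11/3, 19/4)
obs 4: x=1 → posterior Beta(14/3, 19/4)
obs 5: x=0 → posterior Beta(14/3, 23/4)
obs 6: x=0 → posterior Beta(14/3, 27/4)
obs 7: x=1 → posterior Beta(17/3, 27/4)
obs 8: x=1 → posterior Beta(20/3, 27/4)
obs 9: x=1 → posterior Beta(23/3, 27/4)
obs 10: x=1 → posterior Beta(26/3, 27/4)
obs 11: x=1 → posterior Beta(29/3, 27/4)
obs 12: x=0 → posterior Beta(29/3, 31/4)

93/209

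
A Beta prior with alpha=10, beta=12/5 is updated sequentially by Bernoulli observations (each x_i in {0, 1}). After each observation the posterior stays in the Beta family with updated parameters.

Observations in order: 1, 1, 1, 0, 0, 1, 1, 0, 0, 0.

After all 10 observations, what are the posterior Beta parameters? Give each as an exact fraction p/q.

alpha=15, beta=37/5

obs 1: x=1 → posterior Beta(11, 12/5)
obs 2: x=1 → posterior Beta(12, 12/5)
obs 3: x=1 → posterior Beta(13, 12/5)
obs 4: x=0 → posterior Beta(13, 17/5)
obs 5: x=0 → posterior Beta(13, 22/5)
obs 6: x=1 → posterior Beta(14, 22/5)
obs 7: x=1 → posterior Beta(15, 22/5)
obs 8: x=0 → posterior Beta(15, 27/5)
obs 9: x=0 → posterior Beta(15, 32/5)
obs 10: x=0 → posterior Beta(15, 37/5)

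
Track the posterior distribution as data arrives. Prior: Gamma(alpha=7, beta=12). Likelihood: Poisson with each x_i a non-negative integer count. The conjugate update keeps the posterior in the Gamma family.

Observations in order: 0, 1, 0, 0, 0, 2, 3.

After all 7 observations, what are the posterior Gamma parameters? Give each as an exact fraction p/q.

obs 1: x=0 → posterior Gamma(7, 13)
obs 2: x=1 → posterior Gamma(8, 14)
obs 3: x=0 → posterior Gamma(8, 15)
obs 4: x=0 → posterior Gamma(8, 16)
obs 5: x=0 → posterior Gamma(8, 17)
obs 6: x=2 → posterior Gamma(10, 18)
obs 7: x=3 → posterior Gamma(13, 19)

alpha=13, beta=19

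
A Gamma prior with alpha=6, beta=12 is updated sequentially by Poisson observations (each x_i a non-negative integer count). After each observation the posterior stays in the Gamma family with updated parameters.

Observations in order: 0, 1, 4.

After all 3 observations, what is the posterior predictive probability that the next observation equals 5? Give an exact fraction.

obs 1: x=0 → posterior Gamma(6, 13)
obs 2: x=1 → posterior Gamma(7, 14)
obs 3: x=4 → posterior Gamma(11, 15)

25975216845703125/18446744073709551616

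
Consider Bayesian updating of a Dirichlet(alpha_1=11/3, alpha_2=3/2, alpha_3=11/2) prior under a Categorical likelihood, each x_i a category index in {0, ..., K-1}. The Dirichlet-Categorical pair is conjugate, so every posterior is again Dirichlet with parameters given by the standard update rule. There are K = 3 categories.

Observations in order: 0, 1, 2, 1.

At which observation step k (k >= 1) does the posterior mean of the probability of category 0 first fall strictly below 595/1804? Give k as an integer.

obs 1: x=0 → posterior Dirichlet(14/3, 3/2, 11/2)
obs 2: x=1 → posterior Dirichlet(14/3, 5/2, 11/2)
obs 3: x=2 → posterior Dirichlet(14/3, 5/2, 13/2)
obs 4: x=1 → posterior Dirichlet(14/3, 7/2, 13/2)

k = 4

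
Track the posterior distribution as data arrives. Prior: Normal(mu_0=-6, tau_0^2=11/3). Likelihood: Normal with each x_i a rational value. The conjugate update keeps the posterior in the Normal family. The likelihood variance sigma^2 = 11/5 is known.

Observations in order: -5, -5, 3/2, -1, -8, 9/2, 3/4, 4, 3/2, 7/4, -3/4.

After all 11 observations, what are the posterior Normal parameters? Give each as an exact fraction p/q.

obs 1: x=-5 → posterior Normal(-43/8, 11/8)
obs 2: x=-5 → posterior Normal(-68/13, 11/13)
obs 3: x=3/2 → posterior Normal(-121/36, 11/18)
obs 4: x=-1 → posterior Normal(-131/46, 11/23)
obs 5: x=-8 → posterior Normal(-211/56, 11/28)
obs 6: x=9/2 → posterior Normal(-83/33, 1/3)
obs 7: x=3/4 → posterior Normal(-317/152, 11/38)
obs 8: x=4 → posterior Normal(-237/172, 11/43)
obs 9: x=3/2 → posterior Normal(-69/64, 11/48)
obs 10: x=7/4 → posterior Normal(-43/53, 11/53)
obs 11: x=-3/4 → posterior Normal(-187/232, 11/58)

mu_0=-187/232, tau_0^2=11/58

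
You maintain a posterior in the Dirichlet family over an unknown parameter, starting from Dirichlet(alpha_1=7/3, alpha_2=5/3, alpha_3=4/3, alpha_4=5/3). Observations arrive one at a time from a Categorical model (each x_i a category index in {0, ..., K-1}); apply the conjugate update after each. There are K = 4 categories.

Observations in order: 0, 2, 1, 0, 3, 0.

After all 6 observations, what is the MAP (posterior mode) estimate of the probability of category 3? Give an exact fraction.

obs 1: x=0 → posterior Dirichlet(10/3, 5/3, 4/3, 5/3)
obs 2: x=2 → posterior Dirichlet(10/3, 5/3, 7/3, 5/3)
obs 3: x=1 → posterior Dirichlet(10/3, 8/3, 7/3, 5/3)
obs 4: x=0 → posterior Dirichlet(13/3, 8/3, 7/3, 5/3)
obs 5: x=3 → posterior Dirichlet(13/3, 8/3, 7/3, 8/3)
obs 6: x=0 → posterior Dirichlet(16/3, 8/3, 7/3, 8/3)

5/27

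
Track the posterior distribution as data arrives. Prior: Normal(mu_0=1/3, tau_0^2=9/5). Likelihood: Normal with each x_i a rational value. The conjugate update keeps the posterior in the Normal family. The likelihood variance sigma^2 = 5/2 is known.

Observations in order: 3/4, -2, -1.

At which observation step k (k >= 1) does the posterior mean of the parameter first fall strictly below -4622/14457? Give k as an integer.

k = 3

obs 1: x=3/4 → posterior Normal(131/258, 45/43)
obs 2: x=-2 → posterior Normal(-85/366, 45/61)
obs 3: x=-1 → posterior Normal(-193/474, 45/79)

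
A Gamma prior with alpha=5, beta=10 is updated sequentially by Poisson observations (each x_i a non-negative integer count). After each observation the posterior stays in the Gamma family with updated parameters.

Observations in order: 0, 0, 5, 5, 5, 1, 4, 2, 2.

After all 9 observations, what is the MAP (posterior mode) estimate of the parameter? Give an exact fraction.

28/19

obs 1: x=0 → posterior Gamma(5, 11)
obs 2: x=0 → posterior Gamma(5, 12)
obs 3: x=5 → posterior Gamma(10, 13)
obs 4: x=5 → posterior Gamma(15, 14)
obs 5: x=5 → posterior Gamma(20, 15)
obs 6: x=1 → posterior Gamma(21, 16)
obs 7: x=4 → posterior Gamma(25, 17)
obs 8: x=2 → posterior Gamma(27, 18)
obs 9: x=2 → posterior Gamma(29, 19)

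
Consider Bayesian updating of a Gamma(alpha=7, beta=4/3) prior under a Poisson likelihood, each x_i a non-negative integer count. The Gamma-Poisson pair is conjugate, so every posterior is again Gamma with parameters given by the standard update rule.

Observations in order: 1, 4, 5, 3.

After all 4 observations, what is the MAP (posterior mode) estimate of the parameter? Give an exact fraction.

obs 1: x=1 → posterior Gamma(8, 7/3)
obs 2: x=4 → posterior Gamma(12, 10/3)
obs 3: x=5 → posterior Gamma(17, 13/3)
obs 4: x=3 → posterior Gamma(20, 16/3)

57/16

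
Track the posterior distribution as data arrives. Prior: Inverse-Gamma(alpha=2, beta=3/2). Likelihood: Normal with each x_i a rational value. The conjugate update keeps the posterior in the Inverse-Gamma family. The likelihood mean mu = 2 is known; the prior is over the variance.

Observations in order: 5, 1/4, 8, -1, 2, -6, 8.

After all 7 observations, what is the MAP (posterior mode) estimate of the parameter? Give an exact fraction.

197/16

obs 1: x=5 → posterior Inverse-Gamma(5/2, 6)
obs 2: x=1/4 → posterior Inverse-Gamma(3, 241/32)
obs 3: x=8 → posterior Inverse-Gamma(7/2, 817/32)
obs 4: x=-1 → posterior Inverse-Gamma(4, 961/32)
obs 5: x=2 → posterior Inverse-Gamma(9/2, 961/32)
obs 6: x=-6 → posterior Inverse-Gamma(5, 1985/32)
obs 7: x=8 → posterior Inverse-Gamma(11/2, 2561/32)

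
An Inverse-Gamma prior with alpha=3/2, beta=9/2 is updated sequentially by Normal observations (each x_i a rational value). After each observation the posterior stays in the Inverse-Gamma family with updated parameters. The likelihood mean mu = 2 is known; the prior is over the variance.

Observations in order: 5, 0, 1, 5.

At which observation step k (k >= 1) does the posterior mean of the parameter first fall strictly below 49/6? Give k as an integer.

k = 2

obs 1: x=5 → posterior Inverse-Gamma(2, 9)
obs 2: x=0 → posterior Inverse-Gamma(5/2, 11)
obs 3: x=1 → posterior Inverse-Gamma(3, 23/2)
obs 4: x=5 → posterior Inverse-Gamma(7/2, 16)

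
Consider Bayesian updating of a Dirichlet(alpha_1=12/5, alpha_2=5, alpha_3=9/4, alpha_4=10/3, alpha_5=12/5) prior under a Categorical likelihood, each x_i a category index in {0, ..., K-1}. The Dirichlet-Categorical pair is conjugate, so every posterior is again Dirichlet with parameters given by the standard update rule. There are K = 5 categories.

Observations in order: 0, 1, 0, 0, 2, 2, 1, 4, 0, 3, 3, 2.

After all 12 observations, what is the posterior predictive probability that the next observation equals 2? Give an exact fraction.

315/1643

obs 1: x=0 → posterior Dirichlet(17/5, 5, 9/4, 10/3, 12/5)
obs 2: x=1 → posterior Dirichlet(17/5, 6, 9/4, 10/3, 12/5)
obs 3: x=0 → posterior Dirichlet(22/5, 6, 9/4, 10/3, 12/5)
obs 4: x=0 → posterior Dirichlet(27/5, 6, 9/4, 10/3, 12/5)
obs 5: x=2 → posterior Dirichlet(27/5, 6, 13/4, 10/3, 12/5)
obs 6: x=2 → posterior Dirichlet(27/5, 6, 17/4, 10/3, 12/5)
obs 7: x=1 → posterior Dirichlet(27/5, 7, 17/4, 10/3, 12/5)
obs 8: x=4 → posterior Dirichlet(27/5, 7, 17/4, 10/3, 17/5)
obs 9: x=0 → posterior Dirichlet(32/5, 7, 17/4, 10/3, 17/5)
obs 10: x=3 → posterior Dirichlet(32/5, 7, 17/4, 13/3, 17/5)
obs 11: x=3 → posterior Dirichlet(32/5, 7, 17/4, 16/3, 17/5)
obs 12: x=2 → posterior Dirichlet(32/5, 7, 21/4, 16/3, 17/5)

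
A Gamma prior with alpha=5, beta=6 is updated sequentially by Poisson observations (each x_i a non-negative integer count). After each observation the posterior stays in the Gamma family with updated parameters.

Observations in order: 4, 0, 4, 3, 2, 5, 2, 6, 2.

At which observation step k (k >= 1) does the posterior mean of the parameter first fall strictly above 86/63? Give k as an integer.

obs 1: x=4 → posterior Gamma(9, 7)
obs 2: x=0 → posterior Gamma(9, 8)
obs 3: x=4 → posterior Gamma(13, 9)
obs 4: x=3 → posterior Gamma(16, 10)
obs 5: x=2 → posterior Gamma(18, 11)
obs 6: x=5 → posterior Gamma(23, 12)
obs 7: x=2 → posterior Gamma(25, 13)
obs 8: x=6 → posterior Gamma(31, 14)
obs 9: x=2 → posterior Gamma(33, 15)

k = 3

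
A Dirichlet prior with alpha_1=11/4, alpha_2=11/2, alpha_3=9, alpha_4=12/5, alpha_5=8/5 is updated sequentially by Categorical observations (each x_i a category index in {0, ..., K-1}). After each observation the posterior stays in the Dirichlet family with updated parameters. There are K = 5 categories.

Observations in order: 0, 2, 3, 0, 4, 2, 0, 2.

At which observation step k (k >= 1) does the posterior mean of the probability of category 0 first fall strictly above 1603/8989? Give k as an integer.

obs 1: x=0 → posterior Dirichlet(15/4, 11/2, 9, 12/5, 8/5)
obs 2: x=2 → posterior Dirichlet(15/4, 11/2, 10, 12/5, 8/5)
obs 3: x=3 → posterior Dirichlet(15/4, 11/2, 10, 17/5, 8/5)
obs 4: x=0 → posterior Dirichlet(19/4, 11/2, 10, 17/5, 8/5)
obs 5: x=4 → posterior Dirichlet(19/4, 11/2, 10, 17/5, 13/5)
obs 6: x=2 → posterior Dirichlet(19/4, 11/2, 11, 17/5, 13/5)
obs 7: x=0 → posterior Dirichlet(23/4, 11/2, 11, 17/5, 13/5)
obs 8: x=2 → posterior Dirichlet(23/4, 11/2, 12, 17/5, 13/5)

k = 4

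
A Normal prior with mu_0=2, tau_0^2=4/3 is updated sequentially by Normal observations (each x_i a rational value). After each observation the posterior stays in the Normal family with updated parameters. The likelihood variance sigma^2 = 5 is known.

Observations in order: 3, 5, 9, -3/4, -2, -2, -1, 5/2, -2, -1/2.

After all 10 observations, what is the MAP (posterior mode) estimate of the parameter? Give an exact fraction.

15/11

obs 1: x=3 → posterior Normal(42/19, 20/19)
obs 2: x=5 → posterior Normal(62/23, 20/23)
obs 3: x=9 → posterior Normal(98/27, 20/27)
obs 4: x=-3/4 → posterior Normal(95/31, 20/31)
obs 5: x=-2 → posterior Normal(87/35, 4/7)
obs 6: x=-2 → posterior Normal(79/39, 20/39)
obs 7: x=-1 → posterior Normal(75/43, 20/43)
obs 8: x=5/2 → posterior Normal(85/47, 20/47)
obs 9: x=-2 → posterior Normal(77/51, 20/51)
obs 10: x=-1/2 → posterior Normal(15/11, 4/11)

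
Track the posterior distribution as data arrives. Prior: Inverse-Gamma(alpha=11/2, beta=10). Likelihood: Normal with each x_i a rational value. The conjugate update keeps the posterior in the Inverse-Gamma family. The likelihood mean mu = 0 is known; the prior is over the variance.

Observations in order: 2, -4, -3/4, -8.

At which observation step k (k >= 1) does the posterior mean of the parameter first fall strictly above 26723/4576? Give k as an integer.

obs 1: x=2 → posterior Inverse-Gamma(6, 12)
obs 2: x=-4 → posterior Inverse-Gamma(13/2, 20)
obs 3: x=-3/4 → posterior Inverse-Gamma(7, 649/32)
obs 4: x=-8 → posterior Inverse-Gamma(15/2, 1673/32)

k = 4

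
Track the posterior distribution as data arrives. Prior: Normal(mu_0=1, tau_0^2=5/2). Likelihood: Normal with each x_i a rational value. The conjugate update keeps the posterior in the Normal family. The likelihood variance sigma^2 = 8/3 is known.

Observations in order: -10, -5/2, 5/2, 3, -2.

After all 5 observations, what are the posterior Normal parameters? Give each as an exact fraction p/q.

mu_0=-17/13, tau_0^2=40/91

obs 1: x=-10 → posterior Normal(-134/31, 40/31)
obs 2: x=-5/2 → posterior Normal(-343/92, 20/23)
obs 3: x=5/2 → posterior Normal(-134/61, 40/61)
obs 4: x=3 → posterior Normal(-89/76, 10/19)
obs 5: x=-2 → posterior Normal(-17/13, 40/91)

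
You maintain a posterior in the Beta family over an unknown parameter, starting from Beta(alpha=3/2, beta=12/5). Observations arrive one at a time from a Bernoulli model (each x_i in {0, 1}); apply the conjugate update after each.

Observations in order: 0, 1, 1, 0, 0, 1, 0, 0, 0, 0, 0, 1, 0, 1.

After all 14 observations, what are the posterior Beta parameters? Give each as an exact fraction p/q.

obs 1: x=0 → posterior Beta(3/2, 17/5)
obs 2: x=1 → posterior Beta(5/2, 17/5)
obs 3: x=1 → posterior Beta(7/2, 17/5)
obs 4: x=0 → posterior Beta(7/2, 22/5)
obs 5: x=0 → posterior Beta(7/2, 27/5)
obs 6: x=1 → posterior Beta(9/2, 27/5)
obs 7: x=0 → posterior Beta(9/2, 32/5)
obs 8: x=0 → posterior Beta(9/2, 37/5)
obs 9: x=0 → posterior Beta(9/2, 42/5)
obs 10: x=0 → posterior Beta(9/2, 47/5)
obs 11: x=0 → posterior Beta(9/2, 52/5)
obs 12: x=1 → posterior Beta(11/2, 52/5)
obs 13: x=0 → posterior Beta(11/2, 57/5)
obs 14: x=1 → posterior Beta(13/2, 57/5)

alpha=13/2, beta=57/5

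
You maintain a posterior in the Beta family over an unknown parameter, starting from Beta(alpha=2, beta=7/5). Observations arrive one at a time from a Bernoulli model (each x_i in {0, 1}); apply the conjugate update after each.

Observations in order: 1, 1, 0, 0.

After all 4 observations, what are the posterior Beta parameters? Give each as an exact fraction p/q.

obs 1: x=1 → posterior Beta(3, 7/5)
obs 2: x=1 → posterior Beta(4, 7/5)
obs 3: x=0 → posterior Beta(4, 12/5)
obs 4: x=0 → posterior Beta(4, 17/5)

alpha=4, beta=17/5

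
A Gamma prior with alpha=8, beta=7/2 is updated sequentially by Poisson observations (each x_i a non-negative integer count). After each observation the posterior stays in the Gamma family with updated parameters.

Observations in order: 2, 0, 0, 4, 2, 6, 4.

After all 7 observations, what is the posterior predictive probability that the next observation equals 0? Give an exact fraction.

obs 1: x=2 → posterior Gamma(10, 9/2)
obs 2: x=0 → posterior Gamma(10, 11/2)
obs 3: x=0 → posterior Gamma(10, 13/2)
obs 4: x=4 → posterior Gamma(14, 15/2)
obs 5: x=2 → posterior Gamma(16, 17/2)
obs 6: x=6 → posterior Gamma(22, 19/2)
obs 7: x=4 → posterior Gamma(26, 21/2)

23861715484377209601555171628930521/254052654154149545721997685422868689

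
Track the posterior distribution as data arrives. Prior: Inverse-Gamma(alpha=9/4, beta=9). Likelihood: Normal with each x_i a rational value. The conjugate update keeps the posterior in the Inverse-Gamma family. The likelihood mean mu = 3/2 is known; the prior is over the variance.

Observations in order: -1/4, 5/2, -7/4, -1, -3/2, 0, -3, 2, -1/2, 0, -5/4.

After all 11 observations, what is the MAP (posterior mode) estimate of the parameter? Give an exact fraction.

193/40

obs 1: x=-1/4 → posterior Inverse-Gamma(11/4, 337/32)
obs 2: x=5/2 → posterior Inverse-Gamma(13/4, 353/32)
obs 3: x=-7/4 → posterior Inverse-Gamma(15/4, 261/16)
obs 4: x=-1 → posterior Inverse-Gamma(17/4, 311/16)
obs 5: x=-3/2 → posterior Inverse-Gamma(19/4, 383/16)
obs 6: x=0 → posterior Inverse-Gamma(21/4, 401/16)
obs 7: x=-3 → posterior Inverse-Gamma(23/4, 563/16)
obs 8: x=2 → posterior Inverse-Gamma(25/4, 565/16)
obs 9: x=-1/2 → posterior Inverse-Gamma(27/4, 597/16)
obs 10: x=0 → posterior Inverse-Gamma(29/4, 615/16)
obs 11: x=-5/4 → posterior Inverse-Gamma(31/4, 1351/32)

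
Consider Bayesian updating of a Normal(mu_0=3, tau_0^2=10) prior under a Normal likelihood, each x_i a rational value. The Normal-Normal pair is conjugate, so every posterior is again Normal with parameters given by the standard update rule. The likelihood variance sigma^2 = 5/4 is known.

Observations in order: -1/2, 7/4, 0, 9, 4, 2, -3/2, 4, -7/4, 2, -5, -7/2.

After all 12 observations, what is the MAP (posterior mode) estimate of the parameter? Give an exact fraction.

87/97

obs 1: x=-1/2 → posterior Normal(-1/9, 10/9)
obs 2: x=7/4 → posterior Normal(13/17, 10/17)
obs 3: x=0 → posterior Normal(13/25, 2/5)
obs 4: x=9 → posterior Normal(85/33, 10/33)
obs 5: x=4 → posterior Normal(117/41, 10/41)
obs 6: x=2 → posterior Normal(19/7, 10/49)
obs 7: x=-3/2 → posterior Normal(121/57, 10/57)
obs 8: x=4 → posterior Normal(153/65, 2/13)
obs 9: x=-7/4 → posterior Normal(139/73, 10/73)
obs 10: x=2 → posterior Normal(155/81, 10/81)
obs 11: x=-5 → posterior Normal(115/89, 10/89)
obs 12: x=-7/2 → posterior Normal(87/97, 10/97)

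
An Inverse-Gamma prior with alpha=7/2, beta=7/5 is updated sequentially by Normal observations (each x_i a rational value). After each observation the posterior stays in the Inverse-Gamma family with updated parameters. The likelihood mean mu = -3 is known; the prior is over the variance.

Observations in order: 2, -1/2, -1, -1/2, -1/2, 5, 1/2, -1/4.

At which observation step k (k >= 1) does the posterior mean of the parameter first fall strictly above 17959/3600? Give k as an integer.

obs 1: x=2 → posterior Inverse-Gamma(4, 139/10)
obs 2: x=-1/2 → posterior Inverse-Gamma(9/2, 681/40)
obs 3: x=-1 → posterior Inverse-Gamma(5, 761/40)
obs 4: x=-1/2 → posterior Inverse-Gamma(11/2, 443/20)
obs 5: x=-1/2 → posterior Inverse-Gamma(6, 1011/40)
obs 6: x=5 → posterior Inverse-Gamma(13/2, 2291/40)
obs 7: x=1/2 → posterior Inverse-Gamma(7, 317/5)
obs 8: x=-1/4 → posterior Inverse-Gamma(15/2, 10749/160)

k = 5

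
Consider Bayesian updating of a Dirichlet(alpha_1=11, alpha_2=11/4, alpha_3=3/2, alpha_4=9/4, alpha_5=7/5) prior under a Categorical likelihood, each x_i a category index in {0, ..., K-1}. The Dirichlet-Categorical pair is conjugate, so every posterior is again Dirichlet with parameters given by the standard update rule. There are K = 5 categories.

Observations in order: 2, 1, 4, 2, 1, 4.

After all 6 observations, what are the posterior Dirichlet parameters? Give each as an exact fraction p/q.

obs 1: x=2 → posterior Dirichlet(11, 11/4, 5/2, 9/4, 7/5)
obs 2: x=1 → posterior Dirichlet(11, 15/4, 5/2, 9/4, 7/5)
obs 3: x=4 → posterior Dirichlet(11, 15/4, 5/2, 9/4, 12/5)
obs 4: x=2 → posterior Dirichlet(11, 15/4, 7/2, 9/4, 12/5)
obs 5: x=1 → posterior Dirichlet(11, 19/4, 7/2, 9/4, 12/5)
obs 6: x=4 → posterior Dirichlet(11, 19/4, 7/2, 9/4, 17/5)

alpha_1=11, alpha_2=19/4, alpha_3=7/2, alpha_4=9/4, alpha_5=17/5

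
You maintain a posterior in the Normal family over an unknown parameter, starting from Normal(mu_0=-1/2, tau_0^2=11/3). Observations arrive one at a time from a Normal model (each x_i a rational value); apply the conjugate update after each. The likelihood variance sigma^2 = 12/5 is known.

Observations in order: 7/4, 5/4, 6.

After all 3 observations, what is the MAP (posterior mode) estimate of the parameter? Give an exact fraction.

159/67

obs 1: x=7/4 → posterior Normal(313/364, 132/91)
obs 2: x=5/4 → posterior Normal(147/146, 66/73)
obs 3: x=6 → posterior Normal(159/67, 44/67)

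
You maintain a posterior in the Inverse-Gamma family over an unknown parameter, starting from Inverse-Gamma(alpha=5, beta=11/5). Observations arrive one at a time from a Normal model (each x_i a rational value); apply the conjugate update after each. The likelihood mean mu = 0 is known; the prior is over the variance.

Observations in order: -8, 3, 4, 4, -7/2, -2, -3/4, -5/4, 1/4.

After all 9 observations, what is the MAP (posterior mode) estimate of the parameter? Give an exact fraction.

487/80

obs 1: x=-8 → posterior Inverse-Gamma(11/2, 171/5)
obs 2: x=3 → posterior Inverse-Gamma(6, 387/10)
obs 3: x=4 → posterior Inverse-Gamma(13/2, 467/10)
obs 4: x=4 → posterior Inverse-Gamma(7, 547/10)
obs 5: x=-7/2 → posterior Inverse-Gamma(15/2, 2433/40)
obs 6: x=-2 → posterior Inverse-Gamma(8, 2513/40)
obs 7: x=-3/4 → posterior Inverse-Gamma(17/2, 10097/160)
obs 8: x=-5/4 → posterior Inverse-Gamma(9, 5111/80)
obs 9: x=1/4 → posterior Inverse-Gamma(19/2, 10227/160)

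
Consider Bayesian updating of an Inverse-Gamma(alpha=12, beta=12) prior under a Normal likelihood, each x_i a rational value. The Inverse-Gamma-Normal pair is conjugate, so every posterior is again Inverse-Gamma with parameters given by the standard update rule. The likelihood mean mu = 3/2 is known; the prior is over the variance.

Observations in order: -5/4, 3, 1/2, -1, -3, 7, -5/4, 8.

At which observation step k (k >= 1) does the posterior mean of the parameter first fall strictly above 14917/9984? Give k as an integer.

obs 1: x=-5/4 → posterior Inverse-Gamma(25/2, 505/32)
obs 2: x=3 → posterior Inverse-Gamma(13, 541/32)
obs 3: x=1/2 → posterior Inverse-Gamma(27/2, 557/32)
obs 4: x=-1 → posterior Inverse-Gamma(14, 657/32)
obs 5: x=-3 → posterior Inverse-Gamma(29/2, 981/32)
obs 6: x=7 → posterior Inverse-Gamma(15, 1465/32)
obs 7: x=-5/4 → posterior Inverse-Gamma(31/2, 793/16)
obs 8: x=8 → posterior Inverse-Gamma(16, 1131/16)

k = 4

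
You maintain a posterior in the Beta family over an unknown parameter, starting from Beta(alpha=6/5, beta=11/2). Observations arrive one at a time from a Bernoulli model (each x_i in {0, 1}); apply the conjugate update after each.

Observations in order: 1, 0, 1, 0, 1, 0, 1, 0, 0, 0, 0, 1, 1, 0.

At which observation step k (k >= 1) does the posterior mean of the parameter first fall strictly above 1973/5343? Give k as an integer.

obs 1: x=1 → posterior Beta(11/5, 11/2)
obs 2: x=0 → posterior Beta(11/5, 13/2)
obs 3: x=1 → posterior Beta(16/5, 13/2)
obs 4: x=0 → posterior Beta(16/5, 15/2)
obs 5: x=1 → posterior Beta(21/5, 15/2)
obs 6: x=0 → posterior Beta(21/5, 17/2)
obs 7: x=1 → posterior Beta(26/5, 17/2)
obs 8: x=0 → posterior Beta(26/5, 19/2)
obs 9: x=0 → posterior Beta(26/5, 21/2)
obs 10: x=0 → posterior Beta(26/5, 23/2)
obs 11: x=0 → posterior Beta(26/5, 25/2)
obs 12: x=1 → posterior Beta(31/5, 25/2)
obs 13: x=1 → posterior Beta(36/5, 25/2)
obs 14: x=0 → posterior Beta(36/5, 27/2)

k = 7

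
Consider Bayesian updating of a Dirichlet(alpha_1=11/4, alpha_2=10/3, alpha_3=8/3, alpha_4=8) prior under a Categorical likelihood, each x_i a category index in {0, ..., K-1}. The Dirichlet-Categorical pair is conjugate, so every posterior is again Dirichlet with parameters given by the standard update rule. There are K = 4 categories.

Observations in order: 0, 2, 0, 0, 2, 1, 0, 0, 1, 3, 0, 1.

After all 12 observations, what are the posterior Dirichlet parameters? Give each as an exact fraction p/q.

obs 1: x=0 → posterior Dirichlet(15/4, 10/3, 8/3, 8)
obs 2: x=2 → posterior Dirichlet(15/4, 10/3, 11/3, 8)
obs 3: x=0 → posterior Dirichlet(19/4, 10/3, 11/3, 8)
obs 4: x=0 → posterior Dirichlet(23/4, 10/3, 11/3, 8)
obs 5: x=2 → posterior Dirichlet(23/4, 10/3, 14/3, 8)
obs 6: x=1 → posterior Dirichlet(23/4, 13/3, 14/3, 8)
obs 7: x=0 → posterior Dirichlet(27/4, 13/3, 14/3, 8)
obs 8: x=0 → posterior Dirichlet(31/4, 13/3, 14/3, 8)
obs 9: x=1 → posterior Dirichlet(31/4, 16/3, 14/3, 8)
obs 10: x=3 → posterior Dirichlet(31/4, 16/3, 14/3, 9)
obs 11: x=0 → posterior Dirichlet(35/4, 16/3, 14/3, 9)
obs 12: x=1 → posterior Dirichlet(35/4, 19/3, 14/3, 9)

alpha_1=35/4, alpha_2=19/3, alpha_3=14/3, alpha_4=9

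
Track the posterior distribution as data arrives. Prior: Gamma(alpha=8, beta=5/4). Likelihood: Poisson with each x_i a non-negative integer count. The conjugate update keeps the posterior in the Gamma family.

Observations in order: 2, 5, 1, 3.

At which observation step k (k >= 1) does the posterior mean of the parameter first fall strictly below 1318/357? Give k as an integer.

k = 4

obs 1: x=2 → posterior Gamma(10, 9/4)
obs 2: x=5 → posterior Gamma(15, 13/4)
obs 3: x=1 → posterior Gamma(16, 17/4)
obs 4: x=3 → posterior Gamma(19, 21/4)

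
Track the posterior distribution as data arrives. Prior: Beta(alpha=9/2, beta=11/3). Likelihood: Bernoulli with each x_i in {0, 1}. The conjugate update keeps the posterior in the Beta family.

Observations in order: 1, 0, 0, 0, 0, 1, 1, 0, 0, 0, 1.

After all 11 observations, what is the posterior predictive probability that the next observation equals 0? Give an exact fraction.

obs 1: x=1 → posterior Beta(11/2, 11/3)
obs 2: x=0 → posterior Beta(11/2, 14/3)
obs 3: x=0 → posterior Beta(11/2, 17/3)
obs 4: x=0 → posterior Beta(11/2, 20/3)
obs 5: x=0 → posterior Beta(11/2, 23/3)
obs 6: x=1 → posterior Beta(13/2, 23/3)
obs 7: x=1 → posterior Beta(15/2, 23/3)
obs 8: x=0 → posterior Beta(15/2, 26/3)
obs 9: x=0 → posterior Beta(15/2, 29/3)
obs 10: x=0 → posterior Beta(15/2, 32/3)
obs 11: x=1 → posterior Beta(17/2, 32/3)

64/115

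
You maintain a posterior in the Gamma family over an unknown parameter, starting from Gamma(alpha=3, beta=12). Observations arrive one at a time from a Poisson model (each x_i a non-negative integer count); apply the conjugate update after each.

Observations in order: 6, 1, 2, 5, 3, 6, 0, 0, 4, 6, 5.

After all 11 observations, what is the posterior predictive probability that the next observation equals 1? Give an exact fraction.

obs 1: x=6 → posterior Gamma(9, 13)
obs 2: x=1 → posterior Gamma(10, 14)
obs 3: x=2 → posterior Gamma(12, 15)
obs 4: x=5 → posterior Gamma(17, 16)
obs 5: x=3 → posterior Gamma(20, 17)
obs 6: x=6 → posterior Gamma(26, 18)
obs 7: x=0 → posterior Gamma(26, 19)
obs 8: x=0 → posterior Gamma(26, 20)
obs 9: x=4 → posterior Gamma(30, 21)
obs 10: x=6 → posterior Gamma(36, 22)
obs 11: x=5 → posterior Gamma(41, 23)

2777314959690553973306657509958749192121707932324273068143/9308338151941866618592771645958951941937449991757235224576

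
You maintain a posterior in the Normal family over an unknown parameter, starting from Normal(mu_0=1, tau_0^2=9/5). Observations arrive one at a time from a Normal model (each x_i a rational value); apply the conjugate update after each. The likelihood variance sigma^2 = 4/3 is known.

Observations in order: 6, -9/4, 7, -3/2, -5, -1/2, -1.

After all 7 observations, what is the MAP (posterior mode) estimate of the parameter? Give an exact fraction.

377/836

obs 1: x=6 → posterior Normal(182/47, 36/47)
obs 2: x=-9/4 → posterior Normal(485/296, 18/37)
obs 3: x=7 → posterior Normal(1241/404, 36/101)
obs 4: x=-3/2 → posterior Normal(1079/512, 9/32)
obs 5: x=-5 → posterior Normal(539/620, 36/155)
obs 6: x=-1/2 → posterior Normal(485/728, 18/91)
obs 7: x=-1 → posterior Normal(377/836, 36/209)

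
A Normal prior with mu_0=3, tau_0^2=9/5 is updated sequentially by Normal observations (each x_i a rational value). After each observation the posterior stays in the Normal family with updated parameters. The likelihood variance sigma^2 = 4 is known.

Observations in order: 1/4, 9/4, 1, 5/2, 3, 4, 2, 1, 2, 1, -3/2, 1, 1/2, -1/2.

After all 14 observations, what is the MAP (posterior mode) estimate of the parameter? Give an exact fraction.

obs 1: x=1/4 → posterior Normal(249/116, 36/29)
obs 2: x=9/4 → posterior Normal(165/76, 18/19)
obs 3: x=1 → posterior Normal(183/94, 36/47)
obs 4: x=5/2 → posterior Normal(57/28, 9/14)
obs 5: x=3 → posterior Normal(141/65, 36/65)
obs 6: x=4 → posterior Normal(177/74, 18/37)
obs 7: x=2 → posterior Normal(195/83, 36/83)
obs 8: x=1 → posterior Normal(51/23, 9/23)
obs 9: x=2 → posterior Normal(222/101, 36/101)
obs 10: x=1 → posterior Normal(21/10, 18/55)
obs 11: x=-3/2 → posterior Normal(435/238, 36/119)
obs 12: x=1 → posterior Normal(453/256, 9/32)
obs 13: x=1/2 → posterior Normal(231/137, 36/137)
obs 14: x=-1/2 → posterior Normal(453/292, 18/73)

453/292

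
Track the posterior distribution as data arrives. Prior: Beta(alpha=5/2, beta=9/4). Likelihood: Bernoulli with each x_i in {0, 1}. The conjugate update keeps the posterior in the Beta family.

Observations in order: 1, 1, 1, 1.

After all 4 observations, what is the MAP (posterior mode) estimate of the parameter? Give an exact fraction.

obs 1: x=1 → posterior Beta(7/2, 9/4)
obs 2: x=1 → posterior Beta(9/2, 9/4)
obs 3: x=1 → posterior Beta(11/2, 9/4)
obs 4: x=1 → posterior Beta(13/2, 9/4)

22/27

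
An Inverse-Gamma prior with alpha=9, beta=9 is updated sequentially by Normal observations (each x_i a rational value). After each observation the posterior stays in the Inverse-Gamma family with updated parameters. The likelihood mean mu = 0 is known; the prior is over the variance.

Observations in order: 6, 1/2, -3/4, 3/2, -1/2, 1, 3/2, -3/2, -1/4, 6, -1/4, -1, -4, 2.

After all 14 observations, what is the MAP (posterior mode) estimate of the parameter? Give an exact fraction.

obs 1: x=6 → posterior Inverse-Gamma(19/2, 27)
obs 2: x=1/2 → posterior Inverse-Gamma(10, 217/8)
obs 3: x=-3/4 → posterior Inverse-Gamma(21/2, 877/32)
obs 4: x=3/2 → posterior Inverse-Gamma(11, 913/32)
obs 5: x=-1/2 → posterior Inverse-Gamma(23/2, 917/32)
obs 6: x=1 → posterior Inverse-Gamma(12, 933/32)
obs 7: x=3/2 → posterior Inverse-Gamma(25/2, 969/32)
obs 8: x=-3/2 → posterior Inverse-Gamma(13, 1005/32)
obs 9: x=-1/4 → posterior Inverse-Gamma(27/2, 503/16)
obs 10: x=6 → posterior Inverse-Gamma(14, 791/16)
obs 11: x=-1/4 → posterior Inverse-Gamma(29/2, 1583/32)
obs 12: x=-1 → posterior Inverse-Gamma(15, 1599/32)
obs 13: x=-4 → posterior Inverse-Gamma(31/2, 1855/32)
obs 14: x=2 → posterior Inverse-Gamma(16, 1919/32)

1919/544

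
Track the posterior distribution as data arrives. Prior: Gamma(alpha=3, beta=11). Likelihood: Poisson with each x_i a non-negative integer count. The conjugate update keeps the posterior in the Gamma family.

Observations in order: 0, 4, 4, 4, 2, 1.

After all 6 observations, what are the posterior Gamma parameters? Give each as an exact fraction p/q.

obs 1: x=0 → posterior Gamma(3, 12)
obs 2: x=4 → posterior Gamma(7, 13)
obs 3: x=4 → posterior Gamma(11, 14)
obs 4: x=4 → posterior Gamma(15, 15)
obs 5: x=2 → posterior Gamma(17, 16)
obs 6: x=1 → posterior Gamma(18, 17)

alpha=18, beta=17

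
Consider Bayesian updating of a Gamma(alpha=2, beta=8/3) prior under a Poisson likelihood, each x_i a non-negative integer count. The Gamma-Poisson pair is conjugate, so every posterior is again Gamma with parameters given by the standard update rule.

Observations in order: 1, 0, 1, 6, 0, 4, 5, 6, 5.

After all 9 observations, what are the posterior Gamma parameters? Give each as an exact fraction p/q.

alpha=30, beta=35/3

obs 1: x=1 → posterior Gamma(3, 11/3)
obs 2: x=0 → posterior Gamma(3, 14/3)
obs 3: x=1 → posterior Gamma(4, 17/3)
obs 4: x=6 → posterior Gamma(10, 20/3)
obs 5: x=0 → posterior Gamma(10, 23/3)
obs 6: x=4 → posterior Gamma(14, 26/3)
obs 7: x=5 → posterior Gamma(19, 29/3)
obs 8: x=6 → posterior Gamma(25, 32/3)
obs 9: x=5 → posterior Gamma(30, 35/3)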